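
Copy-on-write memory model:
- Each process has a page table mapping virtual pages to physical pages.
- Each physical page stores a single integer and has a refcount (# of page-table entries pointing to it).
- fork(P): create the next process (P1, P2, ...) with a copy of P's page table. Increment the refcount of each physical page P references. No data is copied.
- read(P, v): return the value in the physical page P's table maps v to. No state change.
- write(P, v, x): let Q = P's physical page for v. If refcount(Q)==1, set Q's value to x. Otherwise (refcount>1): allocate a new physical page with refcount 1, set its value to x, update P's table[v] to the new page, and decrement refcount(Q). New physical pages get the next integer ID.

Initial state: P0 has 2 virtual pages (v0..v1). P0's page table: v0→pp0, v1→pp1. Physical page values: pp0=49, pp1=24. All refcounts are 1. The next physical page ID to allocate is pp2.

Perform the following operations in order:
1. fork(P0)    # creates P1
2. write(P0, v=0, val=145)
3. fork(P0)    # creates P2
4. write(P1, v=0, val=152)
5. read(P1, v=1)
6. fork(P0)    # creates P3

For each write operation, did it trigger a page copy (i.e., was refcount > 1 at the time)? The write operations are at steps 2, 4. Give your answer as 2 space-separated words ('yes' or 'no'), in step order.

Op 1: fork(P0) -> P1. 2 ppages; refcounts: pp0:2 pp1:2
Op 2: write(P0, v0, 145). refcount(pp0)=2>1 -> COPY to pp2. 3 ppages; refcounts: pp0:1 pp1:2 pp2:1
Op 3: fork(P0) -> P2. 3 ppages; refcounts: pp0:1 pp1:3 pp2:2
Op 4: write(P1, v0, 152). refcount(pp0)=1 -> write in place. 3 ppages; refcounts: pp0:1 pp1:3 pp2:2
Op 5: read(P1, v1) -> 24. No state change.
Op 6: fork(P0) -> P3. 3 ppages; refcounts: pp0:1 pp1:4 pp2:3

yes no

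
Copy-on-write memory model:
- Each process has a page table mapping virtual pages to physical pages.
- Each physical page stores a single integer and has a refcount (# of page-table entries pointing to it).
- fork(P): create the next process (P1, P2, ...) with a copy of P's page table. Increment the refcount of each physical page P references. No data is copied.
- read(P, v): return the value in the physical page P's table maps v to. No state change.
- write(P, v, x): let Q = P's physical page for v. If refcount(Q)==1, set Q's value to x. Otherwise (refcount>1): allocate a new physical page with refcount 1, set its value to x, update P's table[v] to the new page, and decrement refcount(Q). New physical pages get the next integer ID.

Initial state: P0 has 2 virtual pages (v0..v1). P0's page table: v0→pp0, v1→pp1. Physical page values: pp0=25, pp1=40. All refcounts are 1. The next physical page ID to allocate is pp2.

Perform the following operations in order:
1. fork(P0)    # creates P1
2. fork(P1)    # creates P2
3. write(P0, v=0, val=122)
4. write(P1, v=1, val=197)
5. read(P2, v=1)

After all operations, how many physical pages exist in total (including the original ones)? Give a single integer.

Answer: 4

Derivation:
Op 1: fork(P0) -> P1. 2 ppages; refcounts: pp0:2 pp1:2
Op 2: fork(P1) -> P2. 2 ppages; refcounts: pp0:3 pp1:3
Op 3: write(P0, v0, 122). refcount(pp0)=3>1 -> COPY to pp2. 3 ppages; refcounts: pp0:2 pp1:3 pp2:1
Op 4: write(P1, v1, 197). refcount(pp1)=3>1 -> COPY to pp3. 4 ppages; refcounts: pp0:2 pp1:2 pp2:1 pp3:1
Op 5: read(P2, v1) -> 40. No state change.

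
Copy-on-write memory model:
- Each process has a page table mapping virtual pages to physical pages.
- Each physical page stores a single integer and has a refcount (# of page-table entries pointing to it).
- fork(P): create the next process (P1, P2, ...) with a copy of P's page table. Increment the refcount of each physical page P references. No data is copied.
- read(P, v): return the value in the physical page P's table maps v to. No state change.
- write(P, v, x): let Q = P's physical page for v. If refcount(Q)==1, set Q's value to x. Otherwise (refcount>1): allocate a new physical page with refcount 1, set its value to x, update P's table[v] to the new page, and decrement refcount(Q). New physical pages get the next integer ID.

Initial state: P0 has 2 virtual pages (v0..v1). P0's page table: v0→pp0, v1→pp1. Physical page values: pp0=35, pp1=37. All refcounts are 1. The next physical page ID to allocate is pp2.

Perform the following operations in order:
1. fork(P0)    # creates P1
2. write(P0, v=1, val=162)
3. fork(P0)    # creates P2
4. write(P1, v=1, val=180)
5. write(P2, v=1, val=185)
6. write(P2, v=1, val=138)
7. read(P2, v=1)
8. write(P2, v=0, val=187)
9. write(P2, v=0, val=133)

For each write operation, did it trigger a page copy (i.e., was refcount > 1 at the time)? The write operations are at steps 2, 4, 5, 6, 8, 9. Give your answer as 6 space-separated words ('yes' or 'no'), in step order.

Op 1: fork(P0) -> P1. 2 ppages; refcounts: pp0:2 pp1:2
Op 2: write(P0, v1, 162). refcount(pp1)=2>1 -> COPY to pp2. 3 ppages; refcounts: pp0:2 pp1:1 pp2:1
Op 3: fork(P0) -> P2. 3 ppages; refcounts: pp0:3 pp1:1 pp2:2
Op 4: write(P1, v1, 180). refcount(pp1)=1 -> write in place. 3 ppages; refcounts: pp0:3 pp1:1 pp2:2
Op 5: write(P2, v1, 185). refcount(pp2)=2>1 -> COPY to pp3. 4 ppages; refcounts: pp0:3 pp1:1 pp2:1 pp3:1
Op 6: write(P2, v1, 138). refcount(pp3)=1 -> write in place. 4 ppages; refcounts: pp0:3 pp1:1 pp2:1 pp3:1
Op 7: read(P2, v1) -> 138. No state change.
Op 8: write(P2, v0, 187). refcount(pp0)=3>1 -> COPY to pp4. 5 ppages; refcounts: pp0:2 pp1:1 pp2:1 pp3:1 pp4:1
Op 9: write(P2, v0, 133). refcount(pp4)=1 -> write in place. 5 ppages; refcounts: pp0:2 pp1:1 pp2:1 pp3:1 pp4:1

yes no yes no yes no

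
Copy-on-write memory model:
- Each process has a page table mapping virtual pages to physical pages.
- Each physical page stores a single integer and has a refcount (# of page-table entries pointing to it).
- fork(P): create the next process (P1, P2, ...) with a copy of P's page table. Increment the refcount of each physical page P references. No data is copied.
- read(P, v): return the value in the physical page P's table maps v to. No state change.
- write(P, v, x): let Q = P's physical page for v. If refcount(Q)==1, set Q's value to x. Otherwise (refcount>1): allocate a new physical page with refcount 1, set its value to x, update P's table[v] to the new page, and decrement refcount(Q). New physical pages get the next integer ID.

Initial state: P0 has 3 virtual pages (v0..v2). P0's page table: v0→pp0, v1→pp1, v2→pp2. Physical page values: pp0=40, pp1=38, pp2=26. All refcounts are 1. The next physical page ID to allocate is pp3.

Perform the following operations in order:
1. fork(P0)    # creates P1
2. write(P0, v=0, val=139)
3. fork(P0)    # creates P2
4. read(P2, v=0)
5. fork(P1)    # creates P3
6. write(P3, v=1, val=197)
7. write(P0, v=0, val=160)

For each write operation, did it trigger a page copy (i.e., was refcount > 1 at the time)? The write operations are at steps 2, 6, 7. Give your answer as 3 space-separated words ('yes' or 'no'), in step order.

Op 1: fork(P0) -> P1. 3 ppages; refcounts: pp0:2 pp1:2 pp2:2
Op 2: write(P0, v0, 139). refcount(pp0)=2>1 -> COPY to pp3. 4 ppages; refcounts: pp0:1 pp1:2 pp2:2 pp3:1
Op 3: fork(P0) -> P2. 4 ppages; refcounts: pp0:1 pp1:3 pp2:3 pp3:2
Op 4: read(P2, v0) -> 139. No state change.
Op 5: fork(P1) -> P3. 4 ppages; refcounts: pp0:2 pp1:4 pp2:4 pp3:2
Op 6: write(P3, v1, 197). refcount(pp1)=4>1 -> COPY to pp4. 5 ppages; refcounts: pp0:2 pp1:3 pp2:4 pp3:2 pp4:1
Op 7: write(P0, v0, 160). refcount(pp3)=2>1 -> COPY to pp5. 6 ppages; refcounts: pp0:2 pp1:3 pp2:4 pp3:1 pp4:1 pp5:1

yes yes yes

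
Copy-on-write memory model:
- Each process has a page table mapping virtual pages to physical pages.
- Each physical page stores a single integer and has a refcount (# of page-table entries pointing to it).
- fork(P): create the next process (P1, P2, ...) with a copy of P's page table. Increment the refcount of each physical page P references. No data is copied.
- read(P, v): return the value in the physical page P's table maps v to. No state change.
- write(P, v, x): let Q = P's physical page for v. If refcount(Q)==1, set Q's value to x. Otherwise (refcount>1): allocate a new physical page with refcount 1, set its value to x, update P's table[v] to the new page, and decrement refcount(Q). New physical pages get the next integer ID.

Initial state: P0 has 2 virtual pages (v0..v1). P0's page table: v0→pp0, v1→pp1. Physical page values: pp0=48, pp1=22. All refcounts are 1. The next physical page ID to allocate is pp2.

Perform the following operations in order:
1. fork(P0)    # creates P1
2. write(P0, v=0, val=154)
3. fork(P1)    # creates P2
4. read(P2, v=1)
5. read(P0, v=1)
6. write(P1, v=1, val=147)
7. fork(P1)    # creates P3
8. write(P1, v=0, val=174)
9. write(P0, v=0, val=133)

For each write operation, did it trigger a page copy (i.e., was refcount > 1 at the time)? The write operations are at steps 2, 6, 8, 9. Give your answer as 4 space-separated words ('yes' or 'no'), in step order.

Op 1: fork(P0) -> P1. 2 ppages; refcounts: pp0:2 pp1:2
Op 2: write(P0, v0, 154). refcount(pp0)=2>1 -> COPY to pp2. 3 ppages; refcounts: pp0:1 pp1:2 pp2:1
Op 3: fork(P1) -> P2. 3 ppages; refcounts: pp0:2 pp1:3 pp2:1
Op 4: read(P2, v1) -> 22. No state change.
Op 5: read(P0, v1) -> 22. No state change.
Op 6: write(P1, v1, 147). refcount(pp1)=3>1 -> COPY to pp3. 4 ppages; refcounts: pp0:2 pp1:2 pp2:1 pp3:1
Op 7: fork(P1) -> P3. 4 ppages; refcounts: pp0:3 pp1:2 pp2:1 pp3:2
Op 8: write(P1, v0, 174). refcount(pp0)=3>1 -> COPY to pp4. 5 ppages; refcounts: pp0:2 pp1:2 pp2:1 pp3:2 pp4:1
Op 9: write(P0, v0, 133). refcount(pp2)=1 -> write in place. 5 ppages; refcounts: pp0:2 pp1:2 pp2:1 pp3:2 pp4:1

yes yes yes no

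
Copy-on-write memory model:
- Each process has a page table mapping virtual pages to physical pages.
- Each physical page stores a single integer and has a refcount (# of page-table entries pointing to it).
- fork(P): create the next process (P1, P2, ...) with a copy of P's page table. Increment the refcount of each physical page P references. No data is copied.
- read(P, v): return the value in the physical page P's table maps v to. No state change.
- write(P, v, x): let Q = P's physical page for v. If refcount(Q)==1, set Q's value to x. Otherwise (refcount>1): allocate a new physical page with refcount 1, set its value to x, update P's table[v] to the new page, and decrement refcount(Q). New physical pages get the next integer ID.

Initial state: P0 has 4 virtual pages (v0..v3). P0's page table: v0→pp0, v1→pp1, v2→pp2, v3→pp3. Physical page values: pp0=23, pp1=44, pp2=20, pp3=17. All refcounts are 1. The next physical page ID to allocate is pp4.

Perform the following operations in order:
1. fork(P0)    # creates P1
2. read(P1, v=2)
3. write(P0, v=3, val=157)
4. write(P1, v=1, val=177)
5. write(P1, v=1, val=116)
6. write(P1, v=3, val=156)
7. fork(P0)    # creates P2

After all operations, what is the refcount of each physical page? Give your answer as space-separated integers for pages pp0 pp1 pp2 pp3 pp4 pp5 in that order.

Answer: 3 2 3 1 2 1

Derivation:
Op 1: fork(P0) -> P1. 4 ppages; refcounts: pp0:2 pp1:2 pp2:2 pp3:2
Op 2: read(P1, v2) -> 20. No state change.
Op 3: write(P0, v3, 157). refcount(pp3)=2>1 -> COPY to pp4. 5 ppages; refcounts: pp0:2 pp1:2 pp2:2 pp3:1 pp4:1
Op 4: write(P1, v1, 177). refcount(pp1)=2>1 -> COPY to pp5. 6 ppages; refcounts: pp0:2 pp1:1 pp2:2 pp3:1 pp4:1 pp5:1
Op 5: write(P1, v1, 116). refcount(pp5)=1 -> write in place. 6 ppages; refcounts: pp0:2 pp1:1 pp2:2 pp3:1 pp4:1 pp5:1
Op 6: write(P1, v3, 156). refcount(pp3)=1 -> write in place. 6 ppages; refcounts: pp0:2 pp1:1 pp2:2 pp3:1 pp4:1 pp5:1
Op 7: fork(P0) -> P2. 6 ppages; refcounts: pp0:3 pp1:2 pp2:3 pp3:1 pp4:2 pp5:1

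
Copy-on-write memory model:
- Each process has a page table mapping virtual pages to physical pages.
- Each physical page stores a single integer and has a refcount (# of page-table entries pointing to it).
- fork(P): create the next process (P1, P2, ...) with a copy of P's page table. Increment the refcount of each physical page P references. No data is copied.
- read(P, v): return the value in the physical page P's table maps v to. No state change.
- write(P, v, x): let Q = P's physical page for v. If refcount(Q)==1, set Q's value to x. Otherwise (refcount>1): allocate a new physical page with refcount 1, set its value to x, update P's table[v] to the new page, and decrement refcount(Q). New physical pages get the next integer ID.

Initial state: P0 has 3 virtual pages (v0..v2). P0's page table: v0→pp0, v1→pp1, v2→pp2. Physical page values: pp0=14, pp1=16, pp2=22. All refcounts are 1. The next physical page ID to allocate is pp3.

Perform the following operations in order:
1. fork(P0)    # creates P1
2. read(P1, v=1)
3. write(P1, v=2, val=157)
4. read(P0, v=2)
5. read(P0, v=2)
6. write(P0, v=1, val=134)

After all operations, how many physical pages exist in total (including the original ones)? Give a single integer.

Op 1: fork(P0) -> P1. 3 ppages; refcounts: pp0:2 pp1:2 pp2:2
Op 2: read(P1, v1) -> 16. No state change.
Op 3: write(P1, v2, 157). refcount(pp2)=2>1 -> COPY to pp3. 4 ppages; refcounts: pp0:2 pp1:2 pp2:1 pp3:1
Op 4: read(P0, v2) -> 22. No state change.
Op 5: read(P0, v2) -> 22. No state change.
Op 6: write(P0, v1, 134). refcount(pp1)=2>1 -> COPY to pp4. 5 ppages; refcounts: pp0:2 pp1:1 pp2:1 pp3:1 pp4:1

Answer: 5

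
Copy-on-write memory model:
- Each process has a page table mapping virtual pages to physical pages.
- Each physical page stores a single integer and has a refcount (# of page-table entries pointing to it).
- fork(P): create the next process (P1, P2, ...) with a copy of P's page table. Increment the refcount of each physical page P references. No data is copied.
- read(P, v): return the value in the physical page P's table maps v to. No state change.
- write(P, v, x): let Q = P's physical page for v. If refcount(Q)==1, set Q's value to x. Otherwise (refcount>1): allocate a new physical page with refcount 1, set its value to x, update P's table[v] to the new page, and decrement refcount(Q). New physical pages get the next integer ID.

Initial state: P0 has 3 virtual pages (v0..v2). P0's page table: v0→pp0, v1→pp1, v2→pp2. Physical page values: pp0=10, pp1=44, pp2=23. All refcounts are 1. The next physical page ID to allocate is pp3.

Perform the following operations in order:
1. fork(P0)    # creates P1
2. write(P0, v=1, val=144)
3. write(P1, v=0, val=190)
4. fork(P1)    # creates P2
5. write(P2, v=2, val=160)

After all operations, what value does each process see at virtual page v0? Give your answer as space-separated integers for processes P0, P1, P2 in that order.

Answer: 10 190 190

Derivation:
Op 1: fork(P0) -> P1. 3 ppages; refcounts: pp0:2 pp1:2 pp2:2
Op 2: write(P0, v1, 144). refcount(pp1)=2>1 -> COPY to pp3. 4 ppages; refcounts: pp0:2 pp1:1 pp2:2 pp3:1
Op 3: write(P1, v0, 190). refcount(pp0)=2>1 -> COPY to pp4. 5 ppages; refcounts: pp0:1 pp1:1 pp2:2 pp3:1 pp4:1
Op 4: fork(P1) -> P2. 5 ppages; refcounts: pp0:1 pp1:2 pp2:3 pp3:1 pp4:2
Op 5: write(P2, v2, 160). refcount(pp2)=3>1 -> COPY to pp5. 6 ppages; refcounts: pp0:1 pp1:2 pp2:2 pp3:1 pp4:2 pp5:1
P0: v0 -> pp0 = 10
P1: v0 -> pp4 = 190
P2: v0 -> pp4 = 190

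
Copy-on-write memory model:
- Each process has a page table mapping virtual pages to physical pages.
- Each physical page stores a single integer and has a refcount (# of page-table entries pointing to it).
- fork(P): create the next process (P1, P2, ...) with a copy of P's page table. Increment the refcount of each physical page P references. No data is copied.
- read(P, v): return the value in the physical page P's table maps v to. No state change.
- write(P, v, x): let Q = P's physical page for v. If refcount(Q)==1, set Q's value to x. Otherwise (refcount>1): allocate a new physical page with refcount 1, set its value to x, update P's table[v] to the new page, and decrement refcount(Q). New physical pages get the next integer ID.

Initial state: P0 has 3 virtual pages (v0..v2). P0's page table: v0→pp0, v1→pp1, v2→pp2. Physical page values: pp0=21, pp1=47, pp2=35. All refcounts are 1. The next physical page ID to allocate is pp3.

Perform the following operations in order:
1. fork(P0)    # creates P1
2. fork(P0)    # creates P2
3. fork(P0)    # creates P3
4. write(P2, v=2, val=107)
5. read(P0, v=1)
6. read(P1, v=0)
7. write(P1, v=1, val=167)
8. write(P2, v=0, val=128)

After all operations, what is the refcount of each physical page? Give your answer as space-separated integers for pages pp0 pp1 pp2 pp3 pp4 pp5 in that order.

Op 1: fork(P0) -> P1. 3 ppages; refcounts: pp0:2 pp1:2 pp2:2
Op 2: fork(P0) -> P2. 3 ppages; refcounts: pp0:3 pp1:3 pp2:3
Op 3: fork(P0) -> P3. 3 ppages; refcounts: pp0:4 pp1:4 pp2:4
Op 4: write(P2, v2, 107). refcount(pp2)=4>1 -> COPY to pp3. 4 ppages; refcounts: pp0:4 pp1:4 pp2:3 pp3:1
Op 5: read(P0, v1) -> 47. No state change.
Op 6: read(P1, v0) -> 21. No state change.
Op 7: write(P1, v1, 167). refcount(pp1)=4>1 -> COPY to pp4. 5 ppages; refcounts: pp0:4 pp1:3 pp2:3 pp3:1 pp4:1
Op 8: write(P2, v0, 128). refcount(pp0)=4>1 -> COPY to pp5. 6 ppages; refcounts: pp0:3 pp1:3 pp2:3 pp3:1 pp4:1 pp5:1

Answer: 3 3 3 1 1 1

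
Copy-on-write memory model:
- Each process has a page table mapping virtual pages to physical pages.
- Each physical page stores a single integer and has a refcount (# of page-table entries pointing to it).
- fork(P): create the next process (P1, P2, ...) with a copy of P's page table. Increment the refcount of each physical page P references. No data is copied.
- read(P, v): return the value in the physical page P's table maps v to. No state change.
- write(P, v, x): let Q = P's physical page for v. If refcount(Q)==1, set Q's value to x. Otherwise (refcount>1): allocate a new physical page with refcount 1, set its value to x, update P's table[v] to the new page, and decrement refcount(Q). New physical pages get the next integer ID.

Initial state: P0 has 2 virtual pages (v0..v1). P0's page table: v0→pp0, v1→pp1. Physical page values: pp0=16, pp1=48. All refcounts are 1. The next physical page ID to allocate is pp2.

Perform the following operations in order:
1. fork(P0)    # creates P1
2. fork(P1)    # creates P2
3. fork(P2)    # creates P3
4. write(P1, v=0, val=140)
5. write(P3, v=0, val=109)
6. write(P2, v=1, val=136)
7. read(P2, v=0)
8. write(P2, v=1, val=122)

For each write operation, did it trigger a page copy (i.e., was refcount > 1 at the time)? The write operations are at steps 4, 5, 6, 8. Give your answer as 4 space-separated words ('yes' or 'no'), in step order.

Op 1: fork(P0) -> P1. 2 ppages; refcounts: pp0:2 pp1:2
Op 2: fork(P1) -> P2. 2 ppages; refcounts: pp0:3 pp1:3
Op 3: fork(P2) -> P3. 2 ppages; refcounts: pp0:4 pp1:4
Op 4: write(P1, v0, 140). refcount(pp0)=4>1 -> COPY to pp2. 3 ppages; refcounts: pp0:3 pp1:4 pp2:1
Op 5: write(P3, v0, 109). refcount(pp0)=3>1 -> COPY to pp3. 4 ppages; refcounts: pp0:2 pp1:4 pp2:1 pp3:1
Op 6: write(P2, v1, 136). refcount(pp1)=4>1 -> COPY to pp4. 5 ppages; refcounts: pp0:2 pp1:3 pp2:1 pp3:1 pp4:1
Op 7: read(P2, v0) -> 16. No state change.
Op 8: write(P2, v1, 122). refcount(pp4)=1 -> write in place. 5 ppages; refcounts: pp0:2 pp1:3 pp2:1 pp3:1 pp4:1

yes yes yes no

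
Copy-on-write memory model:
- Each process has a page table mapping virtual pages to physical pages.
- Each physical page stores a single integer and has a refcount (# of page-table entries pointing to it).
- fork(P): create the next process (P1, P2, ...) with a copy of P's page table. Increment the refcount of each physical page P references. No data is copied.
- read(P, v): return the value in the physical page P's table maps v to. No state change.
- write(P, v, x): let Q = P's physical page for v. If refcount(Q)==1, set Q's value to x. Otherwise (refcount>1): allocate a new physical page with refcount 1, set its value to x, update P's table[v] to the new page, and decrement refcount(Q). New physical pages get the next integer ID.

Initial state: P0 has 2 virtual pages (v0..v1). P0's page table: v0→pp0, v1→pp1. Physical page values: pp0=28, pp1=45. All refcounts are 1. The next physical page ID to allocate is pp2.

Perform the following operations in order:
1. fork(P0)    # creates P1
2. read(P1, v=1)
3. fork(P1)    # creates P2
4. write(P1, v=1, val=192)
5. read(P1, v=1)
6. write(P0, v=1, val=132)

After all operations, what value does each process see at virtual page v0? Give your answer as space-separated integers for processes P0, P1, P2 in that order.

Answer: 28 28 28

Derivation:
Op 1: fork(P0) -> P1. 2 ppages; refcounts: pp0:2 pp1:2
Op 2: read(P1, v1) -> 45. No state change.
Op 3: fork(P1) -> P2. 2 ppages; refcounts: pp0:3 pp1:3
Op 4: write(P1, v1, 192). refcount(pp1)=3>1 -> COPY to pp2. 3 ppages; refcounts: pp0:3 pp1:2 pp2:1
Op 5: read(P1, v1) -> 192. No state change.
Op 6: write(P0, v1, 132). refcount(pp1)=2>1 -> COPY to pp3. 4 ppages; refcounts: pp0:3 pp1:1 pp2:1 pp3:1
P0: v0 -> pp0 = 28
P1: v0 -> pp0 = 28
P2: v0 -> pp0 = 28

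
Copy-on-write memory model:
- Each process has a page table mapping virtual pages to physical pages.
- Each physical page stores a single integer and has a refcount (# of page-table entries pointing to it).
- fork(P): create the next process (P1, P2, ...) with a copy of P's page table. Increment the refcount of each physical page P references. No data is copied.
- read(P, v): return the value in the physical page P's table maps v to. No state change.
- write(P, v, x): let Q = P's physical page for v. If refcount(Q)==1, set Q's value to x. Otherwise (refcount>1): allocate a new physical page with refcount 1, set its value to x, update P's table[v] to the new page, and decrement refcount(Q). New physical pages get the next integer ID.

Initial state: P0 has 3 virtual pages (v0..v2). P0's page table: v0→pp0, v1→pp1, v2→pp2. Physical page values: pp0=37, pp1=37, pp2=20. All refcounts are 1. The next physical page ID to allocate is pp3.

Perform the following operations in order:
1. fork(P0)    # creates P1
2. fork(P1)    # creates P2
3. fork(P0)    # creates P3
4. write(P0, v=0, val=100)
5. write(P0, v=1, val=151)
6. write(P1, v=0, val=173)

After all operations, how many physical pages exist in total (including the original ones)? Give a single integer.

Op 1: fork(P0) -> P1. 3 ppages; refcounts: pp0:2 pp1:2 pp2:2
Op 2: fork(P1) -> P2. 3 ppages; refcounts: pp0:3 pp1:3 pp2:3
Op 3: fork(P0) -> P3. 3 ppages; refcounts: pp0:4 pp1:4 pp2:4
Op 4: write(P0, v0, 100). refcount(pp0)=4>1 -> COPY to pp3. 4 ppages; refcounts: pp0:3 pp1:4 pp2:4 pp3:1
Op 5: write(P0, v1, 151). refcount(pp1)=4>1 -> COPY to pp4. 5 ppages; refcounts: pp0:3 pp1:3 pp2:4 pp3:1 pp4:1
Op 6: write(P1, v0, 173). refcount(pp0)=3>1 -> COPY to pp5. 6 ppages; refcounts: pp0:2 pp1:3 pp2:4 pp3:1 pp4:1 pp5:1

Answer: 6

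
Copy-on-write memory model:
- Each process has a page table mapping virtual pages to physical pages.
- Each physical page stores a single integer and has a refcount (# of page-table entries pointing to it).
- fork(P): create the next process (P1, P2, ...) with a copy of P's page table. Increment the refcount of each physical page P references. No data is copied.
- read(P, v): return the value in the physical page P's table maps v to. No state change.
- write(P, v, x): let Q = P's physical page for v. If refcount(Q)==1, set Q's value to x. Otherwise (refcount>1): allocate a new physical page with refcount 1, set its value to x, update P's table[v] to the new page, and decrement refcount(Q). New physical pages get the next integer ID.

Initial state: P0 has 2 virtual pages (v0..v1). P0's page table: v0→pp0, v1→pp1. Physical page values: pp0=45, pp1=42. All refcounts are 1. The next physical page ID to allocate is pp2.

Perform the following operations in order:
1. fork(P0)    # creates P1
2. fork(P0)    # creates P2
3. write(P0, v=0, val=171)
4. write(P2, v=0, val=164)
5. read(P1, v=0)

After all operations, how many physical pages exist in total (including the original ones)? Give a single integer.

Answer: 4

Derivation:
Op 1: fork(P0) -> P1. 2 ppages; refcounts: pp0:2 pp1:2
Op 2: fork(P0) -> P2. 2 ppages; refcounts: pp0:3 pp1:3
Op 3: write(P0, v0, 171). refcount(pp0)=3>1 -> COPY to pp2. 3 ppages; refcounts: pp0:2 pp1:3 pp2:1
Op 4: write(P2, v0, 164). refcount(pp0)=2>1 -> COPY to pp3. 4 ppages; refcounts: pp0:1 pp1:3 pp2:1 pp3:1
Op 5: read(P1, v0) -> 45. No state change.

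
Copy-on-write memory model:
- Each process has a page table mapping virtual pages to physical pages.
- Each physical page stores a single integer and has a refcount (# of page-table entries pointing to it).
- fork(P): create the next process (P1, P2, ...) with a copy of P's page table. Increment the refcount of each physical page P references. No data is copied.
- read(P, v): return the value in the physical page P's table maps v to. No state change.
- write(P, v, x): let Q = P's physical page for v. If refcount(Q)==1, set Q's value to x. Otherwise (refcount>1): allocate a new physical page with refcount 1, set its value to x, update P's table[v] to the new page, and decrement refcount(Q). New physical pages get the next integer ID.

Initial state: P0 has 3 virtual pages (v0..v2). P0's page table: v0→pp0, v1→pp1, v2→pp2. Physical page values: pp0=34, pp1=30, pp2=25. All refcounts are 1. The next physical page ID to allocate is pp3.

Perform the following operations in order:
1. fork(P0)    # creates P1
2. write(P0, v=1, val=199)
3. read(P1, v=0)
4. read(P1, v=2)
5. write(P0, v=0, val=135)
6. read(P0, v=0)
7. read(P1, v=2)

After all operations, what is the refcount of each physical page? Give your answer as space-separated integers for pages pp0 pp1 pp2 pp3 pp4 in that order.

Answer: 1 1 2 1 1

Derivation:
Op 1: fork(P0) -> P1. 3 ppages; refcounts: pp0:2 pp1:2 pp2:2
Op 2: write(P0, v1, 199). refcount(pp1)=2>1 -> COPY to pp3. 4 ppages; refcounts: pp0:2 pp1:1 pp2:2 pp3:1
Op 3: read(P1, v0) -> 34. No state change.
Op 4: read(P1, v2) -> 25. No state change.
Op 5: write(P0, v0, 135). refcount(pp0)=2>1 -> COPY to pp4. 5 ppages; refcounts: pp0:1 pp1:1 pp2:2 pp3:1 pp4:1
Op 6: read(P0, v0) -> 135. No state change.
Op 7: read(P1, v2) -> 25. No state change.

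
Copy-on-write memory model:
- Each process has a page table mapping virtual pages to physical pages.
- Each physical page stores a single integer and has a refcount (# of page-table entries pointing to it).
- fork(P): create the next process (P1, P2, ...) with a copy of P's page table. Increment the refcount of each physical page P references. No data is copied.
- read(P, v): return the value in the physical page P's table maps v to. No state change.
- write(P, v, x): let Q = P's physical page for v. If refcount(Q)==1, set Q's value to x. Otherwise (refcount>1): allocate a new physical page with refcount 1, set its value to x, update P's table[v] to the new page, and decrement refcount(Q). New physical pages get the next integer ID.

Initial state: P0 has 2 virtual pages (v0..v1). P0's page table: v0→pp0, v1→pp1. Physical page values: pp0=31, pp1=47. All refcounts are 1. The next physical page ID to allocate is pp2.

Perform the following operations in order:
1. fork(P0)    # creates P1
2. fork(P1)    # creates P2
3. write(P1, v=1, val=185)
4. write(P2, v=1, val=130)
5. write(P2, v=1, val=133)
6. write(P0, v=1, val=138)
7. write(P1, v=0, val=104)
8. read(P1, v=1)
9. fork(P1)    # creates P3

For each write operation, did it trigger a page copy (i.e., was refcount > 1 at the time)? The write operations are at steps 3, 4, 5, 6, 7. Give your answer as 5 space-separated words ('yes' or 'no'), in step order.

Op 1: fork(P0) -> P1. 2 ppages; refcounts: pp0:2 pp1:2
Op 2: fork(P1) -> P2. 2 ppages; refcounts: pp0:3 pp1:3
Op 3: write(P1, v1, 185). refcount(pp1)=3>1 -> COPY to pp2. 3 ppages; refcounts: pp0:3 pp1:2 pp2:1
Op 4: write(P2, v1, 130). refcount(pp1)=2>1 -> COPY to pp3. 4 ppages; refcounts: pp0:3 pp1:1 pp2:1 pp3:1
Op 5: write(P2, v1, 133). refcount(pp3)=1 -> write in place. 4 ppages; refcounts: pp0:3 pp1:1 pp2:1 pp3:1
Op 6: write(P0, v1, 138). refcount(pp1)=1 -> write in place. 4 ppages; refcounts: pp0:3 pp1:1 pp2:1 pp3:1
Op 7: write(P1, v0, 104). refcount(pp0)=3>1 -> COPY to pp4. 5 ppages; refcounts: pp0:2 pp1:1 pp2:1 pp3:1 pp4:1
Op 8: read(P1, v1) -> 185. No state change.
Op 9: fork(P1) -> P3. 5 ppages; refcounts: pp0:2 pp1:1 pp2:2 pp3:1 pp4:2

yes yes no no yes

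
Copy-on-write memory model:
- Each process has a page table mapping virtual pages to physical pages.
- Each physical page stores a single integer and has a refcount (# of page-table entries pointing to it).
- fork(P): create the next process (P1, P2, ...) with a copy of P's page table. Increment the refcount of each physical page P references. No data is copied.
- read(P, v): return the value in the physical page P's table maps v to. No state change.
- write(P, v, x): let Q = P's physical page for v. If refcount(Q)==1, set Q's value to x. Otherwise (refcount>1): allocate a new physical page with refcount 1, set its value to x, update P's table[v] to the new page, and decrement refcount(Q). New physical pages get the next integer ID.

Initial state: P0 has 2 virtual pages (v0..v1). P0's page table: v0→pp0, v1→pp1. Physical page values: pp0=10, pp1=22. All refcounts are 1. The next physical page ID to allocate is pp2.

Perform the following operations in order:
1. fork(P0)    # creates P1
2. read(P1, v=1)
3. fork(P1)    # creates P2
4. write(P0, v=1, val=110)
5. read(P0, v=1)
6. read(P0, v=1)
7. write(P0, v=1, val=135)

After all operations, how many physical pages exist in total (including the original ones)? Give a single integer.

Answer: 3

Derivation:
Op 1: fork(P0) -> P1. 2 ppages; refcounts: pp0:2 pp1:2
Op 2: read(P1, v1) -> 22. No state change.
Op 3: fork(P1) -> P2. 2 ppages; refcounts: pp0:3 pp1:3
Op 4: write(P0, v1, 110). refcount(pp1)=3>1 -> COPY to pp2. 3 ppages; refcounts: pp0:3 pp1:2 pp2:1
Op 5: read(P0, v1) -> 110. No state change.
Op 6: read(P0, v1) -> 110. No state change.
Op 7: write(P0, v1, 135). refcount(pp2)=1 -> write in place. 3 ppages; refcounts: pp0:3 pp1:2 pp2:1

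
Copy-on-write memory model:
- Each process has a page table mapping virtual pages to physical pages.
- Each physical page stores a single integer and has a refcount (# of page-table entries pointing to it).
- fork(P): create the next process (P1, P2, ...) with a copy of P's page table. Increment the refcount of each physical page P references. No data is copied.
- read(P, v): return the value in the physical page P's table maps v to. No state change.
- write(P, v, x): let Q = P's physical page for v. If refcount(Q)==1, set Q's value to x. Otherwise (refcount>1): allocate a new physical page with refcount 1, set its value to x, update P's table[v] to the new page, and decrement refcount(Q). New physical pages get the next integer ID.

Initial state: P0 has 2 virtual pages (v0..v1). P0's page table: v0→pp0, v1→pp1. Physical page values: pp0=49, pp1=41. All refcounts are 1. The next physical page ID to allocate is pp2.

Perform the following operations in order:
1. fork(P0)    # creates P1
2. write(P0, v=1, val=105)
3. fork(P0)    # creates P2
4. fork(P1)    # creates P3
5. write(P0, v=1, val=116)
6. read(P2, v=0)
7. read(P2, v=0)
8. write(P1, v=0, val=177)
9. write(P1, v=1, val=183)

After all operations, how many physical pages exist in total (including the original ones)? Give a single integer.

Op 1: fork(P0) -> P1. 2 ppages; refcounts: pp0:2 pp1:2
Op 2: write(P0, v1, 105). refcount(pp1)=2>1 -> COPY to pp2. 3 ppages; refcounts: pp0:2 pp1:1 pp2:1
Op 3: fork(P0) -> P2. 3 ppages; refcounts: pp0:3 pp1:1 pp2:2
Op 4: fork(P1) -> P3. 3 ppages; refcounts: pp0:4 pp1:2 pp2:2
Op 5: write(P0, v1, 116). refcount(pp2)=2>1 -> COPY to pp3. 4 ppages; refcounts: pp0:4 pp1:2 pp2:1 pp3:1
Op 6: read(P2, v0) -> 49. No state change.
Op 7: read(P2, v0) -> 49. No state change.
Op 8: write(P1, v0, 177). refcount(pp0)=4>1 -> COPY to pp4. 5 ppages; refcounts: pp0:3 pp1:2 pp2:1 pp3:1 pp4:1
Op 9: write(P1, v1, 183). refcount(pp1)=2>1 -> COPY to pp5. 6 ppages; refcounts: pp0:3 pp1:1 pp2:1 pp3:1 pp4:1 pp5:1

Answer: 6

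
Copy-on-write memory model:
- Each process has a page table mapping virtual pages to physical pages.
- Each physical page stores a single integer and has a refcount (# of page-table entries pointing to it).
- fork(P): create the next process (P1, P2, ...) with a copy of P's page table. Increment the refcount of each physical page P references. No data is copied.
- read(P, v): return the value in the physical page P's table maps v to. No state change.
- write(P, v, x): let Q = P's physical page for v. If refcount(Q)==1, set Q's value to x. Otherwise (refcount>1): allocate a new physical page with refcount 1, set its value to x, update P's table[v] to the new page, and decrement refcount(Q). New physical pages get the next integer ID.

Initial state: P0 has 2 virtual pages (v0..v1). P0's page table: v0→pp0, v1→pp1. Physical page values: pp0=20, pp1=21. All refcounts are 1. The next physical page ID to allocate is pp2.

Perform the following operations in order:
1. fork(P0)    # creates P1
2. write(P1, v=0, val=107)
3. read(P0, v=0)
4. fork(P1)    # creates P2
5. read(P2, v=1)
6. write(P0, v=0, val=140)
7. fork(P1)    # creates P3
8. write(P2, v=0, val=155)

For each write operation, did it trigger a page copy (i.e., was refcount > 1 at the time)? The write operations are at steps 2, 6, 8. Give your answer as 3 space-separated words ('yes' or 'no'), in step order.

Op 1: fork(P0) -> P1. 2 ppages; refcounts: pp0:2 pp1:2
Op 2: write(P1, v0, 107). refcount(pp0)=2>1 -> COPY to pp2. 3 ppages; refcounts: pp0:1 pp1:2 pp2:1
Op 3: read(P0, v0) -> 20. No state change.
Op 4: fork(P1) -> P2. 3 ppages; refcounts: pp0:1 pp1:3 pp2:2
Op 5: read(P2, v1) -> 21. No state change.
Op 6: write(P0, v0, 140). refcount(pp0)=1 -> write in place. 3 ppages; refcounts: pp0:1 pp1:3 pp2:2
Op 7: fork(P1) -> P3. 3 ppages; refcounts: pp0:1 pp1:4 pp2:3
Op 8: write(P2, v0, 155). refcount(pp2)=3>1 -> COPY to pp3. 4 ppages; refcounts: pp0:1 pp1:4 pp2:2 pp3:1

yes no yes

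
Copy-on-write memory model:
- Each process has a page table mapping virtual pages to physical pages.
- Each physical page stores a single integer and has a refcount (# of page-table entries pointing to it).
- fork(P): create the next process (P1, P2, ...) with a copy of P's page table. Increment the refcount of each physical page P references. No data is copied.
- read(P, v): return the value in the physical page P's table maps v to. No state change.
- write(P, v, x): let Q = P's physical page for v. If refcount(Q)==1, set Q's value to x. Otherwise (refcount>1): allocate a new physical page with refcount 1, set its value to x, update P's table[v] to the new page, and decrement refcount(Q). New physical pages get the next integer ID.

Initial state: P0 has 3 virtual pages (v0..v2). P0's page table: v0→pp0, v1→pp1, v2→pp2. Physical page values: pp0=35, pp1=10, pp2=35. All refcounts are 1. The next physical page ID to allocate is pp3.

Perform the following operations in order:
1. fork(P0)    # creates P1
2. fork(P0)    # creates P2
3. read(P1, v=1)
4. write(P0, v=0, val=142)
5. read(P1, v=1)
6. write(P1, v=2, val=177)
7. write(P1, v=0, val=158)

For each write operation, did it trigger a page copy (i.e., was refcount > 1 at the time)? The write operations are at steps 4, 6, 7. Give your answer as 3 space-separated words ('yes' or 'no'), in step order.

Op 1: fork(P0) -> P1. 3 ppages; refcounts: pp0:2 pp1:2 pp2:2
Op 2: fork(P0) -> P2. 3 ppages; refcounts: pp0:3 pp1:3 pp2:3
Op 3: read(P1, v1) -> 10. No state change.
Op 4: write(P0, v0, 142). refcount(pp0)=3>1 -> COPY to pp3. 4 ppages; refcounts: pp0:2 pp1:3 pp2:3 pp3:1
Op 5: read(P1, v1) -> 10. No state change.
Op 6: write(P1, v2, 177). refcount(pp2)=3>1 -> COPY to pp4. 5 ppages; refcounts: pp0:2 pp1:3 pp2:2 pp3:1 pp4:1
Op 7: write(P1, v0, 158). refcount(pp0)=2>1 -> COPY to pp5. 6 ppages; refcounts: pp0:1 pp1:3 pp2:2 pp3:1 pp4:1 pp5:1

yes yes yes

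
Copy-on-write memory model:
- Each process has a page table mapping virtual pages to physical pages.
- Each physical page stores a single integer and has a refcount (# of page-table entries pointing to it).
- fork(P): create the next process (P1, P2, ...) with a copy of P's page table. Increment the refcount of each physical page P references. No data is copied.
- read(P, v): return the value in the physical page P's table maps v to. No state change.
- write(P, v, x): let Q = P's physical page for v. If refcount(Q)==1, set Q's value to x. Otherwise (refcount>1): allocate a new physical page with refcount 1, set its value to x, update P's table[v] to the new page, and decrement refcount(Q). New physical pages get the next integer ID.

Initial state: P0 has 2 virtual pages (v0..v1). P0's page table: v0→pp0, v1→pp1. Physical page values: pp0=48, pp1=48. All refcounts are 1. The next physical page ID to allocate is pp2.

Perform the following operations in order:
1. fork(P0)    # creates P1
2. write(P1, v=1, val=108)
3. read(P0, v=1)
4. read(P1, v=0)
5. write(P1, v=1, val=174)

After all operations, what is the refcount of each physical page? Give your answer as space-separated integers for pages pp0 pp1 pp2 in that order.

Answer: 2 1 1

Derivation:
Op 1: fork(P0) -> P1. 2 ppages; refcounts: pp0:2 pp1:2
Op 2: write(P1, v1, 108). refcount(pp1)=2>1 -> COPY to pp2. 3 ppages; refcounts: pp0:2 pp1:1 pp2:1
Op 3: read(P0, v1) -> 48. No state change.
Op 4: read(P1, v0) -> 48. No state change.
Op 5: write(P1, v1, 174). refcount(pp2)=1 -> write in place. 3 ppages; refcounts: pp0:2 pp1:1 pp2:1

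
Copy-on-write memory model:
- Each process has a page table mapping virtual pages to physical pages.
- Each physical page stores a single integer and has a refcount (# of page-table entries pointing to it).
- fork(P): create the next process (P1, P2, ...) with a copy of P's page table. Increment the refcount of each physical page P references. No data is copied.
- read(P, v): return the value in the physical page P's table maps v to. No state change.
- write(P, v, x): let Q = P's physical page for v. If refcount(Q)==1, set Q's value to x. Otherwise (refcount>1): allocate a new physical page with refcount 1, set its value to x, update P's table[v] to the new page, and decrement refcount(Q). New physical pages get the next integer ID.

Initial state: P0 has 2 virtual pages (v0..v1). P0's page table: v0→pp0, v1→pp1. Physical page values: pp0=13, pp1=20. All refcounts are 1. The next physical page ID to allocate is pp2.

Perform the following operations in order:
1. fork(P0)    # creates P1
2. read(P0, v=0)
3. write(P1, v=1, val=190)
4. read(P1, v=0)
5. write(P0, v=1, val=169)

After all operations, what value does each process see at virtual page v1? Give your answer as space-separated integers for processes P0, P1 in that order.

Op 1: fork(P0) -> P1. 2 ppages; refcounts: pp0:2 pp1:2
Op 2: read(P0, v0) -> 13. No state change.
Op 3: write(P1, v1, 190). refcount(pp1)=2>1 -> COPY to pp2. 3 ppages; refcounts: pp0:2 pp1:1 pp2:1
Op 4: read(P1, v0) -> 13. No state change.
Op 5: write(P0, v1, 169). refcount(pp1)=1 -> write in place. 3 ppages; refcounts: pp0:2 pp1:1 pp2:1
P0: v1 -> pp1 = 169
P1: v1 -> pp2 = 190

Answer: 169 190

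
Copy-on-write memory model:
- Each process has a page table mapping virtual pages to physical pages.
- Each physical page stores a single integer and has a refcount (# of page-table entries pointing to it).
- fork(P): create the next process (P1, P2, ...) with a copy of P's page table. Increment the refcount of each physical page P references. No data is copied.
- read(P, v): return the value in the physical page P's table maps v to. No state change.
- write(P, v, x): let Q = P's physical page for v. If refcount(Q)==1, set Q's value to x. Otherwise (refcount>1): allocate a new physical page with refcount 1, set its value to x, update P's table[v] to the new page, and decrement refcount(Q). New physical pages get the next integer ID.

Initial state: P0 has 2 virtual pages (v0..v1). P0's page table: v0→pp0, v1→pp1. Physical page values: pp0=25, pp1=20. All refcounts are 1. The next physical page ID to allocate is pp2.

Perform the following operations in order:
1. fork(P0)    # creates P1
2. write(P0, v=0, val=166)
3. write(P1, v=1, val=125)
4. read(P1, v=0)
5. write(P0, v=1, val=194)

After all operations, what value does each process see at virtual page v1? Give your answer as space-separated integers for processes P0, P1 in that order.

Op 1: fork(P0) -> P1. 2 ppages; refcounts: pp0:2 pp1:2
Op 2: write(P0, v0, 166). refcount(pp0)=2>1 -> COPY to pp2. 3 ppages; refcounts: pp0:1 pp1:2 pp2:1
Op 3: write(P1, v1, 125). refcount(pp1)=2>1 -> COPY to pp3. 4 ppages; refcounts: pp0:1 pp1:1 pp2:1 pp3:1
Op 4: read(P1, v0) -> 25. No state change.
Op 5: write(P0, v1, 194). refcount(pp1)=1 -> write in place. 4 ppages; refcounts: pp0:1 pp1:1 pp2:1 pp3:1
P0: v1 -> pp1 = 194
P1: v1 -> pp3 = 125

Answer: 194 125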